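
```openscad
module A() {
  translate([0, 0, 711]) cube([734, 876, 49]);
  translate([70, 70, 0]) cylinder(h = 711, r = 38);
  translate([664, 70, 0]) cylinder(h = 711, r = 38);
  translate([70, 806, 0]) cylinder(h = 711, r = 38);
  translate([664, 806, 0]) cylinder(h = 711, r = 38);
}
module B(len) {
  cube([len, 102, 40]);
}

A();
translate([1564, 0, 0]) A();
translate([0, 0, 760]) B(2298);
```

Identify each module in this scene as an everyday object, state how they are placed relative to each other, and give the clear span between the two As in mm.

Second table starts at x = 1564; first ends at x = 734; clear span = 1564 − 734 = 830 mm.

A is a table. B is a beam. A beam spans the tops of two tables. The clear span between the two tables is 830 mm.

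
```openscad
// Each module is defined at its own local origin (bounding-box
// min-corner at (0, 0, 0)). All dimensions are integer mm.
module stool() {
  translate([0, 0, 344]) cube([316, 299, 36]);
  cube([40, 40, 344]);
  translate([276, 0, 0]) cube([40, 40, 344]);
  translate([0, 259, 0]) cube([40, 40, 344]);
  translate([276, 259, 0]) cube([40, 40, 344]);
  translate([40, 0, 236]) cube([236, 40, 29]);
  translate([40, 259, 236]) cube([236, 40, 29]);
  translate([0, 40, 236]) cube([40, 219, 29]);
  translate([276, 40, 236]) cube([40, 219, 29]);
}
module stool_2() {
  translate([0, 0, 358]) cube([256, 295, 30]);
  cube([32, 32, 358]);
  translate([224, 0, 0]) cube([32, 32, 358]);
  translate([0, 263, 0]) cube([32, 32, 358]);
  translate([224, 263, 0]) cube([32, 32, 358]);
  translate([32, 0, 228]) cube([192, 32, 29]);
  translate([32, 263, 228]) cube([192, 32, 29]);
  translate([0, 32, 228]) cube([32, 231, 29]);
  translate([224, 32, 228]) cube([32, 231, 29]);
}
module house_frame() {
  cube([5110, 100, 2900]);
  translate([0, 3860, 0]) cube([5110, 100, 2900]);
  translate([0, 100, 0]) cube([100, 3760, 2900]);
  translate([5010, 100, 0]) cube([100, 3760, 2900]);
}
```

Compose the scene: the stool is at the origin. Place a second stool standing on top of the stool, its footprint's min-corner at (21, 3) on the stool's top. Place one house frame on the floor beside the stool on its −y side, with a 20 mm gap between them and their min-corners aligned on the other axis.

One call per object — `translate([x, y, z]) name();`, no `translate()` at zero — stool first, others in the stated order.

stool();
translate([21, 3, 380]) stool_2();
translate([0, -3980, 0]) house_frame();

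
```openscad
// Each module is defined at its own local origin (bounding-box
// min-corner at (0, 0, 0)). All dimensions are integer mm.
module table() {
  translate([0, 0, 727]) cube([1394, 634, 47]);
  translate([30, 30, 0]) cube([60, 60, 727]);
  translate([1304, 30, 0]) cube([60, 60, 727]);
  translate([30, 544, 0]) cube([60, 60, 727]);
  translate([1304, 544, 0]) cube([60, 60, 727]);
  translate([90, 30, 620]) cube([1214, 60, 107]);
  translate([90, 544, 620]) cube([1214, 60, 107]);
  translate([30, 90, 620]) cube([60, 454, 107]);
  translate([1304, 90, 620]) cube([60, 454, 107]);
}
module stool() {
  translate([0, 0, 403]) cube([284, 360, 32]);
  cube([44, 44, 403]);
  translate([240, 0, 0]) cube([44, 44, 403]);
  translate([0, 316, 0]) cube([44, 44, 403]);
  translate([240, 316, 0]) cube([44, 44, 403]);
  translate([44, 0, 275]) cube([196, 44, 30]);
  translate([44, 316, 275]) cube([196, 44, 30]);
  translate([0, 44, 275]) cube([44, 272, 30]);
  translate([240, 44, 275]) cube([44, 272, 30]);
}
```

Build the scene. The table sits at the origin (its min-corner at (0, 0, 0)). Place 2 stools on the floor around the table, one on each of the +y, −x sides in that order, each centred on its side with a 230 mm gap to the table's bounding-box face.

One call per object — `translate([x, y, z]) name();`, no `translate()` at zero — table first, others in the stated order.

table();
translate([555, 864, 0]) stool();
translate([-514, 137, 0]) stool();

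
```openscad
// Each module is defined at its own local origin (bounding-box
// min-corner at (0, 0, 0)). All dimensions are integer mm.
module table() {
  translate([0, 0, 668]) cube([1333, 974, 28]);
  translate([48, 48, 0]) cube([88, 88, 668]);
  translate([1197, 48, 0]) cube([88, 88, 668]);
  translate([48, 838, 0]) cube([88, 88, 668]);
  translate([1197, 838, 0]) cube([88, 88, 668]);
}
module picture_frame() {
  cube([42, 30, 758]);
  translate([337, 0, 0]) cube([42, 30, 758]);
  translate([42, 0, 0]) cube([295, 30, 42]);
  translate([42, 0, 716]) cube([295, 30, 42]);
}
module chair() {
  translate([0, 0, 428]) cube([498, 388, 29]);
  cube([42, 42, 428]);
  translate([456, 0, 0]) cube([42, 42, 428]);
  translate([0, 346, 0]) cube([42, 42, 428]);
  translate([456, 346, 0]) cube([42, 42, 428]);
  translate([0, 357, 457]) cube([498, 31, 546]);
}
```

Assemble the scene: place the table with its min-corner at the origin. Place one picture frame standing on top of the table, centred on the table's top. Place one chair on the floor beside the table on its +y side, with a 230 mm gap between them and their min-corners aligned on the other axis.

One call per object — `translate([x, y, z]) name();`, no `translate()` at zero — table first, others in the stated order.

table();
translate([477, 472, 696]) picture_frame();
translate([0, 1204, 0]) chair();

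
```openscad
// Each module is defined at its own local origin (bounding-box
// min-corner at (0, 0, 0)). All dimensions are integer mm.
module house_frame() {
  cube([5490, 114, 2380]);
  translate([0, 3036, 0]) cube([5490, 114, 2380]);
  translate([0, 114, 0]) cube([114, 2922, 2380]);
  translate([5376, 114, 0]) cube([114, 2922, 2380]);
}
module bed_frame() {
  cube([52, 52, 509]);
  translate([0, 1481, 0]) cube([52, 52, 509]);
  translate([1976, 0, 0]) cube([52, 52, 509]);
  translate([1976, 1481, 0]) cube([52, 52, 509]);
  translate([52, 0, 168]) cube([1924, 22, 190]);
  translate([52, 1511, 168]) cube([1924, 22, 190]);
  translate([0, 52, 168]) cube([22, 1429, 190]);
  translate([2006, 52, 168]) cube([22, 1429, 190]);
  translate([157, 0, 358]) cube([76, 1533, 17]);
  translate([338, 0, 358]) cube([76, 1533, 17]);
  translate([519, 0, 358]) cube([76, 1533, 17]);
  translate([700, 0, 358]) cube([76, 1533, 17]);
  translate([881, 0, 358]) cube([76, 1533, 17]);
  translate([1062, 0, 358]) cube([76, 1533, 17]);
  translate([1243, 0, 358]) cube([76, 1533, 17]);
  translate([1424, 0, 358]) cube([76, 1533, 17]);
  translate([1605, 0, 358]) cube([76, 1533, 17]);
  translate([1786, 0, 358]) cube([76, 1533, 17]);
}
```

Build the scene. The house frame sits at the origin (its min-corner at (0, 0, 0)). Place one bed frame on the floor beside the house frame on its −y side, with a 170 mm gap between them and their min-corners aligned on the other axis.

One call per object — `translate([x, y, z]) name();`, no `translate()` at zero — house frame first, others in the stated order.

house_frame();
translate([0, -1703, 0]) bed_frame();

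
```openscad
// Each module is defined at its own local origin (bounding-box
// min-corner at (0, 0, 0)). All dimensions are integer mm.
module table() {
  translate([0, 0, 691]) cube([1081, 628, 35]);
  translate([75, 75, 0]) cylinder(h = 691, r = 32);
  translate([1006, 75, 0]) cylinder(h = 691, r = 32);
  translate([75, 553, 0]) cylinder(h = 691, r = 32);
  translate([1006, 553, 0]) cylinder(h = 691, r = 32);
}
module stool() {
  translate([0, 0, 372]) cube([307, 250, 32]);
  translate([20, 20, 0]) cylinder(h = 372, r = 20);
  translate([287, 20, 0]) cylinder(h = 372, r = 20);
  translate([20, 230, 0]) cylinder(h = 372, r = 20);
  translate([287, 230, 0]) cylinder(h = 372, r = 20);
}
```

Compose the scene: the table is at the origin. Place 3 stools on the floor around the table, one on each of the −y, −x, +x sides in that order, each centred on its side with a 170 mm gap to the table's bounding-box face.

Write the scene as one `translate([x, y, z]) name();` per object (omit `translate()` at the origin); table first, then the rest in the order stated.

table();
translate([387, -420, 0]) stool();
translate([-477, 189, 0]) stool();
translate([1251, 189, 0]) stool();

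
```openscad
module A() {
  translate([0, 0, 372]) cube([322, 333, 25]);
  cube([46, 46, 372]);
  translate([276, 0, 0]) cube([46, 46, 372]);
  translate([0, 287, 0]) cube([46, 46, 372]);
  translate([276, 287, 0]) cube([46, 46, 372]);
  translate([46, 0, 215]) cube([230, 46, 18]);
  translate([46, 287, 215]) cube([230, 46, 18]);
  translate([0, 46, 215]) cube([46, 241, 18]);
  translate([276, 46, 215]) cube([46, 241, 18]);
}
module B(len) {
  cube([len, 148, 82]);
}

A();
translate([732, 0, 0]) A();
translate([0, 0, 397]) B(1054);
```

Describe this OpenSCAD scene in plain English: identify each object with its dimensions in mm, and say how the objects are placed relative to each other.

A is a four-legged stool. The seat is a 322×333×25 mm slab whose top surface is at z = 397 mm; four square legs, each 46×46 mm in cross-section, run from the floor (z = 0) to the underside of the seat, each flush with a corner of the seat. Four stretchers, 46 mm wide and 18 mm tall, connect adjacent legs with their undersides at z = 215 mm, each running between the inner faces of the legs it joins and aligned with the legs' outer faces on the other axis.

B is a rectangular beam 1054 mm long (x), 148 mm deep (y), 82 mm thick (z).

The beam spans the tops of two stools placed 410 mm apart, resting at z = 397 mm.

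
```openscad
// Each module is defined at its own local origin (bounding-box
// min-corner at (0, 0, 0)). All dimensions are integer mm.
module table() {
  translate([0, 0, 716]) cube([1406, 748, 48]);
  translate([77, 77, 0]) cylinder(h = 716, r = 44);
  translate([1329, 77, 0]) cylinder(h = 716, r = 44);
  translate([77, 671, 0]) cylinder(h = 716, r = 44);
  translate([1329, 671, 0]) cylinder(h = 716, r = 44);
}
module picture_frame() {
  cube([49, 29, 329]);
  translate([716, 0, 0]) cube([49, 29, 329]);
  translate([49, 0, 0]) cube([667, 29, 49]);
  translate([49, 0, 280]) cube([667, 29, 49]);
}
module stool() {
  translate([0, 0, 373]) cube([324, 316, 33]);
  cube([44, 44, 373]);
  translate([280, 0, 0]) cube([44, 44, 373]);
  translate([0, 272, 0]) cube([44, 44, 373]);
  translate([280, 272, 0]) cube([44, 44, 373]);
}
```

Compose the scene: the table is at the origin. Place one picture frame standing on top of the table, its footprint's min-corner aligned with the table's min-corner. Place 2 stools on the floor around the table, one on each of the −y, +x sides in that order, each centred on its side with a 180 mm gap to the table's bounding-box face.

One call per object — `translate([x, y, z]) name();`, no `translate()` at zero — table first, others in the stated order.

table();
translate([0, 0, 764]) picture_frame();
translate([541, -496, 0]) stool();
translate([1586, 216, 0]) stool();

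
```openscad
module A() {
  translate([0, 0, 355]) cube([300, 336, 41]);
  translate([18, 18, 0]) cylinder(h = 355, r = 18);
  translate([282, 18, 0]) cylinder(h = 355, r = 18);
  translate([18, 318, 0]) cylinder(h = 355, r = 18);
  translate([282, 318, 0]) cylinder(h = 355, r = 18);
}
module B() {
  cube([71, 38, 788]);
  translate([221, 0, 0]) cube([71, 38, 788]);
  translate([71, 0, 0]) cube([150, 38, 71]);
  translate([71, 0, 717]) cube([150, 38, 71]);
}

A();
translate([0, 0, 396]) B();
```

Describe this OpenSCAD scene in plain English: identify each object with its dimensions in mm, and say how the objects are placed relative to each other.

A is a simple wooden stool: a rectangular seat 300 mm (x) by 336 mm (y), 41 mm thick, top face at z = 396 mm, on four round legs, each 36 mm in diameter. The legs rest on z = 0, each leg's axis is inset half a diameter from the nearest pair of seat edges (so the leg's bounding box is flush with the corner).

B is a rectangular picture frame lying in the x–z plane (depth along y). The opening is 150 mm wide (x) by 646 mm tall (z), surrounded by a border 71 mm wide on all four sides. The frame is 38 mm deep and is made of two full-height vertical stiles with two horizontal rails fitted between them.

The picture frame is on top of the stool.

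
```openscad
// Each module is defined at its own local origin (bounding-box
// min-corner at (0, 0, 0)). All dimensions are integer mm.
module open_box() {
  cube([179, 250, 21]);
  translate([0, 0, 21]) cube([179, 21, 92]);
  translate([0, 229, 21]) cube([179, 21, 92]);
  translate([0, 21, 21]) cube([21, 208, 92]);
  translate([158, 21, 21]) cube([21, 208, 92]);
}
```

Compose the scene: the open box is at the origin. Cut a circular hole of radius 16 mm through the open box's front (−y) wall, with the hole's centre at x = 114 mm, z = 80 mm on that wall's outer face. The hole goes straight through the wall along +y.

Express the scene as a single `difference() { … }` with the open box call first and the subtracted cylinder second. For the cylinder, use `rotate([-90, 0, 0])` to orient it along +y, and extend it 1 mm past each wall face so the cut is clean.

difference() {
  open_box();
  translate([114, -1, 80]) rotate([-90, 0, 0]) cylinder(h = 23, r = 16);
}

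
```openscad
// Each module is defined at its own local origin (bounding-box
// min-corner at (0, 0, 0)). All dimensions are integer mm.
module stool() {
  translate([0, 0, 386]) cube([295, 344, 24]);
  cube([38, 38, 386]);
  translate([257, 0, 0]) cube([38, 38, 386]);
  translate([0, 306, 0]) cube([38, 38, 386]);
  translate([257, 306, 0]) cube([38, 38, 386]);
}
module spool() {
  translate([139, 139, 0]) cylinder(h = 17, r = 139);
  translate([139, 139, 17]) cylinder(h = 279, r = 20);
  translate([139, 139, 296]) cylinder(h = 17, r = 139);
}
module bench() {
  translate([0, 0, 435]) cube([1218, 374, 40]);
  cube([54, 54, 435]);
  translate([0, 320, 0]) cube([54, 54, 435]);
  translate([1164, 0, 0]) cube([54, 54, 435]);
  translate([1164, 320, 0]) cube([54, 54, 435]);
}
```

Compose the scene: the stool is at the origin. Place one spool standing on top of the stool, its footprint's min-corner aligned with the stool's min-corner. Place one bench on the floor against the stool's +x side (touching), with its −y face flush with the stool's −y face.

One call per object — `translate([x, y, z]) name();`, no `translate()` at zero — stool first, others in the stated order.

stool();
translate([0, 0, 410]) spool();
translate([295, 0, 0]) bench();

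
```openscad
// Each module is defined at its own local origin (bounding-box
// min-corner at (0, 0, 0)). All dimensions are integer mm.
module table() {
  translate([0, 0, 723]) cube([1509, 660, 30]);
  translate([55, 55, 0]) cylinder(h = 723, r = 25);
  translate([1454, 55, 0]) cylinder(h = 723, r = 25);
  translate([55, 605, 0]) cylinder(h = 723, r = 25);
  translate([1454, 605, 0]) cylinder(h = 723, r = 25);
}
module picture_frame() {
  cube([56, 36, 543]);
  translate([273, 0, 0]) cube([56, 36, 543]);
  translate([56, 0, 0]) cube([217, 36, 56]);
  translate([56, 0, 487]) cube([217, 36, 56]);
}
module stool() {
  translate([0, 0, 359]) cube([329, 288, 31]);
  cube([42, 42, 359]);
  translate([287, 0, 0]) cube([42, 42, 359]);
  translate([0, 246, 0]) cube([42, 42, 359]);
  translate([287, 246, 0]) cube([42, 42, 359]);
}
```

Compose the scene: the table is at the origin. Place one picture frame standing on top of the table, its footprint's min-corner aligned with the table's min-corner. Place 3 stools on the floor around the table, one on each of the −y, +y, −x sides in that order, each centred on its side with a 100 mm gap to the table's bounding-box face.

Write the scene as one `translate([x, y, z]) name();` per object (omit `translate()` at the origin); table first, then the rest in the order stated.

table();
translate([0, 0, 753]) picture_frame();
translate([590, -388, 0]) stool();
translate([590, 760, 0]) stool();
translate([-429, 186, 0]) stool();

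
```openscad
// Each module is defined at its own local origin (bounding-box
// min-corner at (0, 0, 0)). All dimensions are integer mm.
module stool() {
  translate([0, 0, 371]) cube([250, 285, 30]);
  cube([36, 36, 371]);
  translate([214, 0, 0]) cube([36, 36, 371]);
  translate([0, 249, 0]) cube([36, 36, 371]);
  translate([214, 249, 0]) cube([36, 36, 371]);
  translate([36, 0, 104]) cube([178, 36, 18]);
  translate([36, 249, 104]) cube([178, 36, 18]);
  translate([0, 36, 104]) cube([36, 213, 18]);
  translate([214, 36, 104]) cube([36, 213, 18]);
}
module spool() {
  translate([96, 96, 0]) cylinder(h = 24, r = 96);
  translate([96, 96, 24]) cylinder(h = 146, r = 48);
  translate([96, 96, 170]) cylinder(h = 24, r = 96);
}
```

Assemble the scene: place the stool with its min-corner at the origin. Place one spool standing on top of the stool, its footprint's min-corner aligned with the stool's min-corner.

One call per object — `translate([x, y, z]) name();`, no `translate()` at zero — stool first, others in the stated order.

stool();
translate([0, 0, 401]) spool();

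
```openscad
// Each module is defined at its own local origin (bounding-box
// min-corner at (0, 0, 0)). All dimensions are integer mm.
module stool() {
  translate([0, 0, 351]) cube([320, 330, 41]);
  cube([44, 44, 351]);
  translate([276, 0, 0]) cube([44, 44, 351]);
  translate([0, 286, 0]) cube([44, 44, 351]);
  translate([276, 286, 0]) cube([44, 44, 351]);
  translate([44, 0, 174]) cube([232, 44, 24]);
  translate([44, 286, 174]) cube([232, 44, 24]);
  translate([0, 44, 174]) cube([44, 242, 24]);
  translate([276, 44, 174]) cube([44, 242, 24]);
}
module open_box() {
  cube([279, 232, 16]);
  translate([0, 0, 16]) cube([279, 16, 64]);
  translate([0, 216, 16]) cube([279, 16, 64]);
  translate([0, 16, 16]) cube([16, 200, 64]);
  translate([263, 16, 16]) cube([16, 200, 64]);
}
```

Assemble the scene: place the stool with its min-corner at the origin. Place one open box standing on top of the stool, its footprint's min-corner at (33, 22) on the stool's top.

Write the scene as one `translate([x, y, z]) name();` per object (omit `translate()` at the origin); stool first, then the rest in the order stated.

stool();
translate([33, 22, 392]) open_box();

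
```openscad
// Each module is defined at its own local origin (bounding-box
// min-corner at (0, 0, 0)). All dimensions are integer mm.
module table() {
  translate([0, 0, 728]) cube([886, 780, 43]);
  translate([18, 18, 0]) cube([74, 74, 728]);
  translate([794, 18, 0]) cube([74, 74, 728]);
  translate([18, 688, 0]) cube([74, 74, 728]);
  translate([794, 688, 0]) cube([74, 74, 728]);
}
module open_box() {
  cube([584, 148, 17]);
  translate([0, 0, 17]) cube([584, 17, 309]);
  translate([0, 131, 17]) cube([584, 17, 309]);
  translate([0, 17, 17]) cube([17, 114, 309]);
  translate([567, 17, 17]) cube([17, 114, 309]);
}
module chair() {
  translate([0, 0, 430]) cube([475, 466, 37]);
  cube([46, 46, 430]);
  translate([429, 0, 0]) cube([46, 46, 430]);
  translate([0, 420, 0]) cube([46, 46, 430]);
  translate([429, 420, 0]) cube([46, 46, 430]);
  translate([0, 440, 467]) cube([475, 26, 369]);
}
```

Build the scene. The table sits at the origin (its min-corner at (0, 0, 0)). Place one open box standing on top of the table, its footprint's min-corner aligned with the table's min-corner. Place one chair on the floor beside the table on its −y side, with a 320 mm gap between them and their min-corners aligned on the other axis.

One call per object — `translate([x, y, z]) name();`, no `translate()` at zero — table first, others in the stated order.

table();
translate([0, 0, 771]) open_box();
translate([0, -786, 0]) chair();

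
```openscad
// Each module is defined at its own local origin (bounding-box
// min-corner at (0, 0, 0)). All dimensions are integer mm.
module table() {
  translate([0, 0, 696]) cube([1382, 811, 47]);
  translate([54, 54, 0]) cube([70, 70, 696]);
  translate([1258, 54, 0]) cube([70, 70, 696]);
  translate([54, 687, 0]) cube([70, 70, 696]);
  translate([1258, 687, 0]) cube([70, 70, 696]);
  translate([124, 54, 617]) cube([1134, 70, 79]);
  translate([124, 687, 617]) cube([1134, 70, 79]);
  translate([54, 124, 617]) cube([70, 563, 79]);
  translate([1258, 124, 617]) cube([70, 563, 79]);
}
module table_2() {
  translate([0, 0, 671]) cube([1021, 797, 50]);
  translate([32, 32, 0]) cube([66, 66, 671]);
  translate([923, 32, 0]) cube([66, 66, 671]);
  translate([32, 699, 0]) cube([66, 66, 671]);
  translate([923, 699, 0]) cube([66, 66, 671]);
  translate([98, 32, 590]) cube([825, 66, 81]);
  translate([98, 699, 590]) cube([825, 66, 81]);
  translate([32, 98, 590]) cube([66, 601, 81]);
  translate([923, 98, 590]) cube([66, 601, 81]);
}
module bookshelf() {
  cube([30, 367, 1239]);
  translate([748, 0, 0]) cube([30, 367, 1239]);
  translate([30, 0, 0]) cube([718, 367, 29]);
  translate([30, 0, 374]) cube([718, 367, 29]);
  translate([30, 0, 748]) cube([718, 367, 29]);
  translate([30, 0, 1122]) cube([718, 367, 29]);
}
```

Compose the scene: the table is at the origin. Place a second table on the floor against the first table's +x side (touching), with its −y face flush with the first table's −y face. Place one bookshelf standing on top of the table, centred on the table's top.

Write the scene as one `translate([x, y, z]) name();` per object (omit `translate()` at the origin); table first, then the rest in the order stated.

table();
translate([1382, 0, 0]) table_2();
translate([302, 222, 743]) bookshelf();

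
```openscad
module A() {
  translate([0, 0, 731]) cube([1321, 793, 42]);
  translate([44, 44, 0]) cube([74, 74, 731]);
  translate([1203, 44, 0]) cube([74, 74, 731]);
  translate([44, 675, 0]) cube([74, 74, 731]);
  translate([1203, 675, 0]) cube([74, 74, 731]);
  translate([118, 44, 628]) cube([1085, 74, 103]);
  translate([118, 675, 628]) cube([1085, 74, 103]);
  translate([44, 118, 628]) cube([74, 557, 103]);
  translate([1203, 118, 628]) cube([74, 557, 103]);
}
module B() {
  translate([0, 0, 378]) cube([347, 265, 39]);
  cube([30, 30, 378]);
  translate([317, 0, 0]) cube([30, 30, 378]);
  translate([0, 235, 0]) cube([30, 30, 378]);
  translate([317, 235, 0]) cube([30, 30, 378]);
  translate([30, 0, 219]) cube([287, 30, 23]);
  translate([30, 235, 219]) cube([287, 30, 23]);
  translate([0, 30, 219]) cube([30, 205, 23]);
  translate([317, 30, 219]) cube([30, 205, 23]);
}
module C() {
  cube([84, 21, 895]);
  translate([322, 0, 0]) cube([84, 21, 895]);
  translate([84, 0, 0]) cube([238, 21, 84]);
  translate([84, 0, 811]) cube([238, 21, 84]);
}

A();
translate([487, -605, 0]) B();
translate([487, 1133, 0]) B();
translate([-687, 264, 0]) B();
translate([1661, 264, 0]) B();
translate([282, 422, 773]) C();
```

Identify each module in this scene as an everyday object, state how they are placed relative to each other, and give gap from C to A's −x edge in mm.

A is a table. B is a stool. C is a picture frame. Four stools sit around the table at the −y, +y, −x, +x sides. The picture frame is on top of the table. The gap from the picture frame to the table's −x edge is 282 mm.

The picture frame's min-x is at 282; the table's min-x is 0; gap = 282 mm.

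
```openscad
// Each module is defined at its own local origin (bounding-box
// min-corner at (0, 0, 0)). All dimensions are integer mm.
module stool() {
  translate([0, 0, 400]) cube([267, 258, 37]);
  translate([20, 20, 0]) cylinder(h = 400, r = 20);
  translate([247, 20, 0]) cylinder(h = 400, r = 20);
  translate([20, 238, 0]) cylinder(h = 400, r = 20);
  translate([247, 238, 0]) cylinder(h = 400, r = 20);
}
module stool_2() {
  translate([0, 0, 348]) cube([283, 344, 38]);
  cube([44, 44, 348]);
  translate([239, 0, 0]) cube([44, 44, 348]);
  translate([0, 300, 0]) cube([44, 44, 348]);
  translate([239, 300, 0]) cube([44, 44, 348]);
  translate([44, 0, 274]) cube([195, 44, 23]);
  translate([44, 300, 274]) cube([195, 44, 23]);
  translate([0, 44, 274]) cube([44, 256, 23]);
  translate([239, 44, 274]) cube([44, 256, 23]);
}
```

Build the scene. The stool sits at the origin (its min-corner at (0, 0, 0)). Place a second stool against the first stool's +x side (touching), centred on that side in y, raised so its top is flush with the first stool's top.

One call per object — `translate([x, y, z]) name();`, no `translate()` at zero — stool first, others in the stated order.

stool();
translate([267, -43, 51]) stool_2();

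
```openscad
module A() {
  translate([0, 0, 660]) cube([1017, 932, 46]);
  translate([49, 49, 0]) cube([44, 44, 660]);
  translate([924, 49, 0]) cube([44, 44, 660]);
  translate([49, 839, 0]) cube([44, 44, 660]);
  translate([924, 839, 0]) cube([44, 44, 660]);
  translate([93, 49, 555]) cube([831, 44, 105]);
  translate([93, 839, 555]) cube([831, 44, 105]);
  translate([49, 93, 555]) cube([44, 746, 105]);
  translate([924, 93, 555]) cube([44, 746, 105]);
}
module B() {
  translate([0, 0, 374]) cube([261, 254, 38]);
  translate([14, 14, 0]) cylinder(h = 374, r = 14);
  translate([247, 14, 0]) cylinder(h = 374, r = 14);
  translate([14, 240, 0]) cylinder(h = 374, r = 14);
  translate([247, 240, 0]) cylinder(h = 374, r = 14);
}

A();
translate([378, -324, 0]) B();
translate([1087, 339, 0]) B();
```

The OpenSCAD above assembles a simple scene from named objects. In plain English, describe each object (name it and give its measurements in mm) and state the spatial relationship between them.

A is a rectangular dining table. The top is 1017×932×46 mm with its upper surface at z = 706 mm. It stands on four 44×44 mm square legs, each inset 49 mm from the nearest pair of top edges, running from the floor to the underside of the top. Four apron rails, 44 mm thick and 105 mm tall, run between adjacent legs with their top edges flush with the underside of the top and their outer faces flush with the legs' outer faces.

B is a four-legged stool. The seat is a 261×254×38 mm slab whose top surface is at z = 412 mm; four round legs, each 28 mm in diameter, run from the floor (z = 0) to the underside of the seat, each leg's axis is inset half a diameter from the nearest pair of seat edges (so the leg's bounding box is flush with the corner).

Two stools sit around the table at the −y, +x sides.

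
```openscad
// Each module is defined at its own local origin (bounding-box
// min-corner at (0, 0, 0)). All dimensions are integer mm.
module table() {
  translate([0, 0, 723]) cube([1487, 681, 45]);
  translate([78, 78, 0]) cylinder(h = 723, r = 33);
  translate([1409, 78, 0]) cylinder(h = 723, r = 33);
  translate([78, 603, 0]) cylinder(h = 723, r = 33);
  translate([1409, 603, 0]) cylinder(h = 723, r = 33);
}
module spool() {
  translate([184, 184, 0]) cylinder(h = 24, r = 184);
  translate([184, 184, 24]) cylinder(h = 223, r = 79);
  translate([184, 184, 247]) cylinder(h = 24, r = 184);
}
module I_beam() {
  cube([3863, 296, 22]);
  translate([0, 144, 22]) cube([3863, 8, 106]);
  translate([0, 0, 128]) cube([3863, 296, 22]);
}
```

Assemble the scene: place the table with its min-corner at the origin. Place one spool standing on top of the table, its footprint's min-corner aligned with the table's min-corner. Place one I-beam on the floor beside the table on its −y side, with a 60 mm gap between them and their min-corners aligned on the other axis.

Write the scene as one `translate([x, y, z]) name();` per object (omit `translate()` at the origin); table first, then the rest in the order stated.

table();
translate([0, 0, 768]) spool();
translate([0, -356, 0]) I_beam();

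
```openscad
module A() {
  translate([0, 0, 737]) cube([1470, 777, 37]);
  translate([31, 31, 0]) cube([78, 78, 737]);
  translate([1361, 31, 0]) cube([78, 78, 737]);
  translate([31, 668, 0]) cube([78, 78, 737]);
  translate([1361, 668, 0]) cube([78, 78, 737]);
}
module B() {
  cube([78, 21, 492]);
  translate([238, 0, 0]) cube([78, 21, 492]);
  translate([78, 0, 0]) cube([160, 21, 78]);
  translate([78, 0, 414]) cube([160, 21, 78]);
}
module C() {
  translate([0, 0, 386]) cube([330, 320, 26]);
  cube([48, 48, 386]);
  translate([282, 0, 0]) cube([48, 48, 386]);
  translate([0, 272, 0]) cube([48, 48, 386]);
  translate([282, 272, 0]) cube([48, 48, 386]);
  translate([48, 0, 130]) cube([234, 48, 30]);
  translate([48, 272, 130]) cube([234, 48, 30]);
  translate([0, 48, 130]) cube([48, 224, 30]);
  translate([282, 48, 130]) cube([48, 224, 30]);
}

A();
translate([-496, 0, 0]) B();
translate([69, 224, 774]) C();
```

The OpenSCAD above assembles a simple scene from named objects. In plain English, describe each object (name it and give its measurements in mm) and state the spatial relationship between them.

A is a table with a 1470×777 mm rectangular top, 37 mm thick, top surface at z = 774 mm, supported by four 78×78 mm square legs, each inset 31 mm from the nearest pair of top edges, running from the floor.

B is a rectangular picture frame lying in the x–z plane (depth along y). The opening is 160 mm wide (x) by 336 mm tall (z), surrounded by a border 78 mm wide on all four sides. The frame is 21 mm deep and is made of two full-height vertical stiles with two horizontal rails fitted between them.

C is a four-legged stool. The seat is 330×320 mm, 26 mm thick, top at z = 412 mm. It stands on four square legs, each 48×48 mm in cross-section, from z = 0 to the seat underside, each flush with a corner of the seat. Four stretchers, 48 mm wide and 30 mm tall, connect adjacent legs with their undersides at z = 130 mm, each running between the inner faces of the legs it joins and aligned with the legs' outer faces on the other axis.

The picture frame is on the floor beside the table on its −x side. The stool is on top of the table.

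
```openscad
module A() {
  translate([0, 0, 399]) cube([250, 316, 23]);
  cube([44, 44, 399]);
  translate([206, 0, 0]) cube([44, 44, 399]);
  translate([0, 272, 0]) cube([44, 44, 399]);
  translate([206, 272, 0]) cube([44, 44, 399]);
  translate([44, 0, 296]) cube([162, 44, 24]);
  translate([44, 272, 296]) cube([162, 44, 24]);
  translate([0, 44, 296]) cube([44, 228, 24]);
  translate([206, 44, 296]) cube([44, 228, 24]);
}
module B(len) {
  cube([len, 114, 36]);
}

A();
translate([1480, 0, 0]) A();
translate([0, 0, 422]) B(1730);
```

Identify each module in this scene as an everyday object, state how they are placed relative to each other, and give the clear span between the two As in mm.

Second stool starts at x = 1480; first ends at x = 250; clear span = 1480 − 250 = 1230 mm.

A is a stool. B is a beam. A beam spans the tops of two stools. The clear span between the two stools is 1230 mm.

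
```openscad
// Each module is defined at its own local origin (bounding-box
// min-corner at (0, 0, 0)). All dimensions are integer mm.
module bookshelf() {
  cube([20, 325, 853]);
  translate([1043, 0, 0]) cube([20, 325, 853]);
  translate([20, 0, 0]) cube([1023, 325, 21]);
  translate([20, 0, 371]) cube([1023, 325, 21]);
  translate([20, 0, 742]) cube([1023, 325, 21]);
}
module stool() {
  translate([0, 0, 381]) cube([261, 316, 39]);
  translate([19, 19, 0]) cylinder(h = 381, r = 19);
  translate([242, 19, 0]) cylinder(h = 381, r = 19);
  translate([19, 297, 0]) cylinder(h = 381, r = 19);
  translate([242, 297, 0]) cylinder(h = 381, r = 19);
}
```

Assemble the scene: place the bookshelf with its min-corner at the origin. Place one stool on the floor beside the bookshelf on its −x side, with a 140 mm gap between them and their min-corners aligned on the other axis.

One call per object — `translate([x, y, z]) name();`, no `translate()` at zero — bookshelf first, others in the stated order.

bookshelf();
translate([-401, 0, 0]) stool();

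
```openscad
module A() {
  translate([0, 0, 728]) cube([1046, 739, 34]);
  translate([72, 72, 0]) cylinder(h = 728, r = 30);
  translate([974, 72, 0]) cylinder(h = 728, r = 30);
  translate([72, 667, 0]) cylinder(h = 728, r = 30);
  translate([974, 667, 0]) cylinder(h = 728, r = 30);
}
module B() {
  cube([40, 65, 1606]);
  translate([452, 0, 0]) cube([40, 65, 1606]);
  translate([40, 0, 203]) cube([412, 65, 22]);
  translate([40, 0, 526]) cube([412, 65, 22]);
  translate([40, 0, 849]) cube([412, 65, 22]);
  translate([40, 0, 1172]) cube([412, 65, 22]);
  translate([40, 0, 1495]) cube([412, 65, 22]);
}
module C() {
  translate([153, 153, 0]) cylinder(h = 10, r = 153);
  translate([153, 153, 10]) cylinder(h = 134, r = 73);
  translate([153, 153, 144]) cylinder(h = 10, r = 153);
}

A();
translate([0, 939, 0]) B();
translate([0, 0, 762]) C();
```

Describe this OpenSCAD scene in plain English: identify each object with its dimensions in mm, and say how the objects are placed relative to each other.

A is a table with a 1046×739 mm rectangular top, 34 mm thick, top surface at z = 762 mm, supported by four round legs of 60 mm diameter, each leg's bounding box inset 42 mm from the nearest pair of top edges, running from the floor.

B is a straight ladder. Two 40×65 mm vertical rails, 1606 mm tall, stand 492 mm apart (outside-to-outside) with their front faces coplanar on the −y side. 5 rungs, each 65 mm deep and 22 mm tall, span between the inner faces of the rails, front faces flush with the rails. The lowest rung's underside is at z = 203 mm and rungs are spaced 323 mm apart (underside to underside).

C is a spool: two coaxial disc flanges of radius 153 mm and thickness 10 mm, joined by a core cylinder of radius 73 mm and height 134 mm. The lower flange rests on z = 0 and the three cylinders share a vertical axis.

The ladder is on the floor beside the table on its +y side. The spool is on top of the table.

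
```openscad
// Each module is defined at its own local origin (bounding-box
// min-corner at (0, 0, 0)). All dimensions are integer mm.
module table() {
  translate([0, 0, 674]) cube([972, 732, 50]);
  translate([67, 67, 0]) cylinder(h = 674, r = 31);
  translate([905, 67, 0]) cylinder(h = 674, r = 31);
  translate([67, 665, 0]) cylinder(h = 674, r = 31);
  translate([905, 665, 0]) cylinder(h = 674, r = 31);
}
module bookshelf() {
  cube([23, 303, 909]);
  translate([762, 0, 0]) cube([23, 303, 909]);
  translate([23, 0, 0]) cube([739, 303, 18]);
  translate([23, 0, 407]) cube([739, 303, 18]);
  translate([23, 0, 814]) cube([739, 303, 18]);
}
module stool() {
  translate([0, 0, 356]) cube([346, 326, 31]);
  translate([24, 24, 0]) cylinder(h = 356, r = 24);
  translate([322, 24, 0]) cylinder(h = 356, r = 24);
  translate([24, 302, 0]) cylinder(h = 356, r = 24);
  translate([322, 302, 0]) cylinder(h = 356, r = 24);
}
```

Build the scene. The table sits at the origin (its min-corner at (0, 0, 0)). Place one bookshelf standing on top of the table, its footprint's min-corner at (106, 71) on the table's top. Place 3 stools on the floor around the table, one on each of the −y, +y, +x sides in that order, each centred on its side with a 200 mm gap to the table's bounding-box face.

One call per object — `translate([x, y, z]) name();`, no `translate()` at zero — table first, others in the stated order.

table();
translate([106, 71, 724]) bookshelf();
translate([313, -526, 0]) stool();
translate([313, 932, 0]) stool();
translate([1172, 203, 0]) stool();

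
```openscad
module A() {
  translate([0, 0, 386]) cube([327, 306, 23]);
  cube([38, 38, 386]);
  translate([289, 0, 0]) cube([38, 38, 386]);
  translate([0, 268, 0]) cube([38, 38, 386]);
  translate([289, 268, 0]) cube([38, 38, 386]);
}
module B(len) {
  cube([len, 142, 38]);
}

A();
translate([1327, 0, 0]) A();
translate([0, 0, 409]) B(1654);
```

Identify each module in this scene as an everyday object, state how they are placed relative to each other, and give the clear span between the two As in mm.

Second stool starts at x = 1327; first ends at x = 327; clear span = 1327 − 327 = 1000 mm.

A is a stool. B is a beam. A beam spans the tops of two stools. The clear span between the two stools is 1000 mm.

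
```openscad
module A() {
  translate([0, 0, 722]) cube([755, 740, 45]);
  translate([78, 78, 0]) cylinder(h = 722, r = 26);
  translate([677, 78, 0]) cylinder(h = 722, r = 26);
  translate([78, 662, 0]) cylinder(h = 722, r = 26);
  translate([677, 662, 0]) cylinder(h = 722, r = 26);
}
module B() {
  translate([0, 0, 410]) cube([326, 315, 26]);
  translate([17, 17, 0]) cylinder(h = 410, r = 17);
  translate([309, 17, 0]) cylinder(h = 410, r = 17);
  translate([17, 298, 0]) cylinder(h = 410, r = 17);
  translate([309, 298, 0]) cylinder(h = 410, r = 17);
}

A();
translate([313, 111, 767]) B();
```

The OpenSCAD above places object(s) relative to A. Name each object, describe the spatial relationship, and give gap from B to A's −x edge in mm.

A is a table. B is a stool. The stool is on top of the table. The gap from the stool to the table's −x edge is 313 mm.

The stool's min-x is at 313; the table's min-x is 0; gap = 313 mm.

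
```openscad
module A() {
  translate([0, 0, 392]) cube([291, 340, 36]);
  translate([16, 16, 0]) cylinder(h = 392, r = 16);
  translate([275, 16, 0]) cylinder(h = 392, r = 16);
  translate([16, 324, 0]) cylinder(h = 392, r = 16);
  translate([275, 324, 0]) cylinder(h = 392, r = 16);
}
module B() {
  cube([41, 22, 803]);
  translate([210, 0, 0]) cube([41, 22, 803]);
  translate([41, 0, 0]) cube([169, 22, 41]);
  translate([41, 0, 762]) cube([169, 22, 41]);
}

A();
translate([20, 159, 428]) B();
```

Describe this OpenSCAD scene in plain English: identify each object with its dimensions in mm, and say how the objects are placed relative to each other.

A is a four-legged stool. The seat is a 291×340×36 mm slab whose top surface is at z = 428 mm; four round legs, each 32 mm in diameter, run from the floor (z = 0) to the underside of the seat, each leg's axis is inset half a diameter from the nearest pair of seat edges (so the leg's bounding box is flush with the corner).

B is a rectangular picture frame lying in the x–z plane (depth along y). The opening is 169 mm wide (x) by 721 mm tall (z), surrounded by a border 41 mm wide on all four sides. The frame is 22 mm deep and is made of two full-height vertical stiles with two horizontal rails fitted between them.

The picture frame is on top of the stool, centred.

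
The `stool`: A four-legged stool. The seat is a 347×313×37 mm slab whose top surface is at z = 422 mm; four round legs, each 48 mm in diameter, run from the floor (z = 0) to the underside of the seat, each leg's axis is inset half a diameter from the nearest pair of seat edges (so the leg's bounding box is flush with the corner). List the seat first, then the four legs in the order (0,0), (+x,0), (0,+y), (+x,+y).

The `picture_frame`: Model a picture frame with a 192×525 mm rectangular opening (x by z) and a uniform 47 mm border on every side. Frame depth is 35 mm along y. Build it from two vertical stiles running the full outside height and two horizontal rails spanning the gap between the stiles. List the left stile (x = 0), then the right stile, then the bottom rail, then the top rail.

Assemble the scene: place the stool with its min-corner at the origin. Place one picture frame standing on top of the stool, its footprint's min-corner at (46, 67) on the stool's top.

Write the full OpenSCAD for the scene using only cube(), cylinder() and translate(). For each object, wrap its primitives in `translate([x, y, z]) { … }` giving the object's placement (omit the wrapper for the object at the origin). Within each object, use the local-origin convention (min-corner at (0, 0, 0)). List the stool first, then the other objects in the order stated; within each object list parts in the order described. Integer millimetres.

translate([0, 0, 385]) cube([347, 313, 37]);
translate([24, 24, 0]) cylinder(h = 385, r = 24);
translate([323, 24, 0]) cylinder(h = 385, r = 24);
translate([24, 289, 0]) cylinder(h = 385, r = 24);
translate([323, 289, 0]) cylinder(h = 385, r = 24);
translate([46, 67, 422]) {
  cube([47, 35, 619]);
  translate([239, 0, 0]) cube([47, 35, 619]);
  translate([47, 0, 0]) cube([192, 35, 47]);
  translate([47, 0, 572]) cube([192, 35, 47]);
}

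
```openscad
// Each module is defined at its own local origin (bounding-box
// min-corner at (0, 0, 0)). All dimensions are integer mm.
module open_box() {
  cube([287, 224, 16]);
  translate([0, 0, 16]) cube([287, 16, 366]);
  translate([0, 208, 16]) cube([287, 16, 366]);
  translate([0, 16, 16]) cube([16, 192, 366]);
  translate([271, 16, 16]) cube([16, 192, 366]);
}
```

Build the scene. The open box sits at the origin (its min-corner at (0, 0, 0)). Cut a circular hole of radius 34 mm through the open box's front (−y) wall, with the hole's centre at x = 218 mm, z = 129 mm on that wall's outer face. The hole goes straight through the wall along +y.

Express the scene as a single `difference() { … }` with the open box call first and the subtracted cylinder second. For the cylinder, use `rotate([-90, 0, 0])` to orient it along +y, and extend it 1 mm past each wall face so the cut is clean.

difference() {
  open_box();
  translate([218, -1, 129]) rotate([-90, 0, 0]) cylinder(h = 18, r = 34);
}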